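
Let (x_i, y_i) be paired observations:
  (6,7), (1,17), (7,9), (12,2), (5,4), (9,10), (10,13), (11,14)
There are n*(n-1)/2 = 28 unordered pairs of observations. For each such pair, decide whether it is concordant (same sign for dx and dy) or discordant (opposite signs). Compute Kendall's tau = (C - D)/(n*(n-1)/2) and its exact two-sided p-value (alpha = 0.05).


Step 1: Enumerate the 28 unordered pairs (i,j) with i<j and classify each by sign(x_j-x_i) * sign(y_j-y_i).
  (1,2):dx=-5,dy=+10->D; (1,3):dx=+1,dy=+2->C; (1,4):dx=+6,dy=-5->D; (1,5):dx=-1,dy=-3->C
  (1,6):dx=+3,dy=+3->C; (1,7):dx=+4,dy=+6->C; (1,8):dx=+5,dy=+7->C; (2,3):dx=+6,dy=-8->D
  (2,4):dx=+11,dy=-15->D; (2,5):dx=+4,dy=-13->D; (2,6):dx=+8,dy=-7->D; (2,7):dx=+9,dy=-4->D
  (2,8):dx=+10,dy=-3->D; (3,4):dx=+5,dy=-7->D; (3,5):dx=-2,dy=-5->C; (3,6):dx=+2,dy=+1->C
  (3,7):dx=+3,dy=+4->C; (3,8):dx=+4,dy=+5->C; (4,5):dx=-7,dy=+2->D; (4,6):dx=-3,dy=+8->D
  (4,7):dx=-2,dy=+11->D; (4,8):dx=-1,dy=+12->D; (5,6):dx=+4,dy=+6->C; (5,7):dx=+5,dy=+9->C
  (5,8):dx=+6,dy=+10->C; (6,7):dx=+1,dy=+3->C; (6,8):dx=+2,dy=+4->C; (7,8):dx=+1,dy=+1->C
Step 2: C = 15, D = 13, total pairs = 28.
Step 3: tau = (C - D)/(n(n-1)/2) = (15 - 13)/28 = 0.071429.
Step 4: Exact two-sided p-value (enumerate n! = 40320 permutations of y under H0): p = 0.904861.
Step 5: alpha = 0.05. fail to reject H0.

tau_b = 0.0714 (C=15, D=13), p = 0.904861, fail to reject H0.


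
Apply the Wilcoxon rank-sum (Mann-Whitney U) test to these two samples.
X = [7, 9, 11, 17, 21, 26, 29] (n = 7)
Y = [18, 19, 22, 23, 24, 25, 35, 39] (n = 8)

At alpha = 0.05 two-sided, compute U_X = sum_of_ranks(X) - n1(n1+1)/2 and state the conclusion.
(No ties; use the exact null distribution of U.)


Step 1: Combine and sort all 15 observations; assign midranks.
sorted (value, group): (7,X), (9,X), (11,X), (17,X), (18,Y), (19,Y), (21,X), (22,Y), (23,Y), (24,Y), (25,Y), (26,X), (29,X), (35,Y), (39,Y)
ranks: 7->1, 9->2, 11->3, 17->4, 18->5, 19->6, 21->7, 22->8, 23->9, 24->10, 25->11, 26->12, 29->13, 35->14, 39->15
Step 2: Rank sum for X: R1 = 1 + 2 + 3 + 4 + 7 + 12 + 13 = 42.
Step 3: U_X = R1 - n1(n1+1)/2 = 42 - 7*8/2 = 42 - 28 = 14.
       U_Y = n1*n2 - U_X = 56 - 14 = 42.
Step 4: No ties, so the exact null distribution of U (based on enumerating the C(15,7) = 6435 equally likely rank assignments) gives the two-sided p-value.
Step 5: p-value = 0.120591; compare to alpha = 0.05. fail to reject H0.

U_X = 14, p = 0.120591, fail to reject H0 at alpha = 0.05.


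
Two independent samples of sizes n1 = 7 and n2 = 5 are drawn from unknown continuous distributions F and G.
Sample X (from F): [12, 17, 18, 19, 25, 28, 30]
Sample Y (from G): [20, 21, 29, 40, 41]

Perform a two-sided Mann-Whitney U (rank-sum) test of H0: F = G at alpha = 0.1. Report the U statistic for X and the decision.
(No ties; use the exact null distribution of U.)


Step 1: Combine and sort all 12 observations; assign midranks.
sorted (value, group): (12,X), (17,X), (18,X), (19,X), (20,Y), (21,Y), (25,X), (28,X), (29,Y), (30,X), (40,Y), (41,Y)
ranks: 12->1, 17->2, 18->3, 19->4, 20->5, 21->6, 25->7, 28->8, 29->9, 30->10, 40->11, 41->12
Step 2: Rank sum for X: R1 = 1 + 2 + 3 + 4 + 7 + 8 + 10 = 35.
Step 3: U_X = R1 - n1(n1+1)/2 = 35 - 7*8/2 = 35 - 28 = 7.
       U_Y = n1*n2 - U_X = 35 - 7 = 28.
Step 4: No ties, so the exact null distribution of U (based on enumerating the C(12,7) = 792 equally likely rank assignments) gives the two-sided p-value.
Step 5: p-value = 0.106061; compare to alpha = 0.1. fail to reject H0.

U_X = 7, p = 0.106061, fail to reject H0 at alpha = 0.1.


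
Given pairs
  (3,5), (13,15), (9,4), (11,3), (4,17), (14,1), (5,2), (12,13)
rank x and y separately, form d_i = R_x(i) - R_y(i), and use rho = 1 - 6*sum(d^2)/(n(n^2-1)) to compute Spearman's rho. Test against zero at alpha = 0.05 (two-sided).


Step 1: Rank x and y separately (midranks; no ties here).
rank(x): 3->1, 13->7, 9->4, 11->5, 4->2, 14->8, 5->3, 12->6
rank(y): 5->5, 15->7, 4->4, 3->3, 17->8, 1->1, 2->2, 13->6
Step 2: d_i = R_x(i) - R_y(i); compute d_i^2.
  (1-5)^2=16, (7-7)^2=0, (4-4)^2=0, (5-3)^2=4, (2-8)^2=36, (8-1)^2=49, (3-2)^2=1, (6-6)^2=0
sum(d^2) = 106.
Step 3: rho = 1 - 6*106 / (8*(8^2 - 1)) = 1 - 636/504 = -0.261905.
Step 4: Under H0, t = rho * sqrt((n-2)/(1-rho^2)) = -0.6647 ~ t(6).
Step 5: Two-sided p-value from the t-distribution with 6 df = 0.530923.
Step 6: alpha = 0.05. fail to reject H0.

rho = -0.2619, p = 0.530923, fail to reject H0 at alpha = 0.05.


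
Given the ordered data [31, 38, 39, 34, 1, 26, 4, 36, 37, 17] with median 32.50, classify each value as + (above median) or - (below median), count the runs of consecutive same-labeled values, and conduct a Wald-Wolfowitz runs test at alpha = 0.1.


Step 1: Compute median = 32.50; label A = above, B = below.
Labels in order: BAAABBBAAB  (n_A = 5, n_B = 5)
Step 2: Count runs R = 5.
Step 3: Under H0 (random ordering), E[R] = 2*n_A*n_B/(n_A+n_B) + 1 = 2*5*5/10 + 1 = 6.0000.
        Var[R] = 2*n_A*n_B*(2*n_A*n_B - n_A - n_B) / ((n_A+n_B)^2 * (n_A+n_B-1)) = 2000/900 = 2.2222.
        SD[R] = 1.4907.
Step 4: Continuity-corrected z = (R + 0.5 - E[R]) / SD[R] = (5 + 0.5 - 6.0000) / 1.4907 = -0.3354.
Step 5: Two-sided p-value via normal approximation = 2*(1 - Phi(|z|)) = 0.737316.
Step 6: alpha = 0.1. fail to reject H0.

R = 5, z = -0.3354, p = 0.737316, fail to reject H0.


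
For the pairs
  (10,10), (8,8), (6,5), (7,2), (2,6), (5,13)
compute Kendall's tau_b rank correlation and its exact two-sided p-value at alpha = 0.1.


Step 1: Enumerate the 15 unordered pairs (i,j) with i<j and classify each by sign(x_j-x_i) * sign(y_j-y_i).
  (1,2):dx=-2,dy=-2->C; (1,3):dx=-4,dy=-5->C; (1,4):dx=-3,dy=-8->C; (1,5):dx=-8,dy=-4->C
  (1,6):dx=-5,dy=+3->D; (2,3):dx=-2,dy=-3->C; (2,4):dx=-1,dy=-6->C; (2,5):dx=-6,dy=-2->C
  (2,6):dx=-3,dy=+5->D; (3,4):dx=+1,dy=-3->D; (3,5):dx=-4,dy=+1->D; (3,6):dx=-1,dy=+8->D
  (4,5):dx=-5,dy=+4->D; (4,6):dx=-2,dy=+11->D; (5,6):dx=+3,dy=+7->C
Step 2: C = 8, D = 7, total pairs = 15.
Step 3: tau = (C - D)/(n(n-1)/2) = (8 - 7)/15 = 0.066667.
Step 4: Exact two-sided p-value (enumerate n! = 720 permutations of y under H0): p = 1.000000.
Step 5: alpha = 0.1. fail to reject H0.

tau_b = 0.0667 (C=8, D=7), p = 1.000000, fail to reject H0.


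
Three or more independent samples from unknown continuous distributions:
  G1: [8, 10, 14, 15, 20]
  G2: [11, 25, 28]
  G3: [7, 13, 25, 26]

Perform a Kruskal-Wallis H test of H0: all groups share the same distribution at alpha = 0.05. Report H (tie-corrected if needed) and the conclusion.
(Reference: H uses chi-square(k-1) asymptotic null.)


Step 1: Combine all N = 12 observations and assign midranks.
sorted (value, group, rank): (7,G3,1), (8,G1,2), (10,G1,3), (11,G2,4), (13,G3,5), (14,G1,6), (15,G1,7), (20,G1,8), (25,G2,9.5), (25,G3,9.5), (26,G3,11), (28,G2,12)
Step 2: Sum ranks within each group.
R_1 = 26 (n_1 = 5)
R_2 = 25.5 (n_2 = 3)
R_3 = 26.5 (n_3 = 4)
Step 3: H = 12/(N(N+1)) * sum(R_i^2/n_i) - 3(N+1)
     = 12/(12*13) * (26^2/5 + 25.5^2/3 + 26.5^2/4) - 3*13
     = 0.076923 * 527.513 - 39
     = 1.577885.
Step 4: Ties present; correction factor C = 1 - 6/(12^3 - 12) = 0.996503. Corrected H = 1.577885 / 0.996503 = 1.583421.
Step 5: Under H0, H ~ chi^2(2); p-value = 0.453069.
Step 6: alpha = 0.05. fail to reject H0.

H = 1.5834, df = 2, p = 0.453069, fail to reject H0.


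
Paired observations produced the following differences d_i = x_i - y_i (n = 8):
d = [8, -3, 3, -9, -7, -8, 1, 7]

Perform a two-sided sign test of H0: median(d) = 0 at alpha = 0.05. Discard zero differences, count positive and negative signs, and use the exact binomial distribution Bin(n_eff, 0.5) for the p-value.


Step 1: Discard zero differences. Original n = 8; n_eff = number of nonzero differences = 8.
Nonzero differences (with sign): +8, -3, +3, -9, -7, -8, +1, +7
Step 2: Count signs: positive = 4, negative = 4.
Step 3: Under H0: P(positive) = 0.5, so the number of positives S ~ Bin(8, 0.5).
Step 4: Two-sided exact p-value = sum of Bin(8,0.5) probabilities at or below the observed probability = 1.000000.
Step 5: alpha = 0.05. fail to reject H0.

n_eff = 8, pos = 4, neg = 4, p = 1.000000, fail to reject H0.


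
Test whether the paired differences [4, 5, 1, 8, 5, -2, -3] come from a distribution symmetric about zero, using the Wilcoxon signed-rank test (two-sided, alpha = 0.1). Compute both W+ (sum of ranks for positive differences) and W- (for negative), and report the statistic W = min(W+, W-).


Step 1: Drop any zero differences (none here) and take |d_i|.
|d| = [4, 5, 1, 8, 5, 2, 3]
Step 2: Midrank |d_i| (ties get averaged ranks).
ranks: |4|->4, |5|->5.5, |1|->1, |8|->7, |5|->5.5, |2|->2, |3|->3
Step 3: Attach original signs; sum ranks with positive sign and with negative sign.
W+ = 4 + 5.5 + 1 + 7 + 5.5 = 23
W- = 2 + 3 = 5
(Check: W+ + W- = 28 should equal n(n+1)/2 = 28.)
Step 4: Test statistic W = min(W+, W-) = 5.
Step 5: Ties in |d|, so use the tie-corrected normal approximation.
        E[W] = n(n+1)/4 = 7*8/4 = 14.
        Tie groups: |d|=5 (t=2); sum(t^3 - t) = 6.
        Var[W] = n(n+1)(2n+1)/24 - sum(t^3-t)/48 = 840/24 - 6/48 = 34.875.
        z = (W - E[W]) / sqrt(Var[W]) = (5 - 14) / 5.9055 = -1.5240.
        Two-sided p = 2*Phi(z) = 0.127508.
Step 6: alpha = 0.1. fail to reject H0.

W+ = 23, W- = 5, W = min = 5, p = 0.127508, fail to reject H0.


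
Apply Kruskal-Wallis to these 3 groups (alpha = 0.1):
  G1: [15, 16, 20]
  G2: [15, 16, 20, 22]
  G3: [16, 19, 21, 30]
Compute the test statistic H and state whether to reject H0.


Step 1: Combine all N = 11 observations and assign midranks.
sorted (value, group, rank): (15,G1,1.5), (15,G2,1.5), (16,G1,4), (16,G2,4), (16,G3,4), (19,G3,6), (20,G1,7.5), (20,G2,7.5), (21,G3,9), (22,G2,10), (30,G3,11)
Step 2: Sum ranks within each group.
R_1 = 13 (n_1 = 3)
R_2 = 23 (n_2 = 4)
R_3 = 30 (n_3 = 4)
Step 3: H = 12/(N(N+1)) * sum(R_i^2/n_i) - 3(N+1)
     = 12/(11*12) * (13^2/3 + 23^2/4 + 30^2/4) - 3*12
     = 0.090909 * 413.583 - 36
     = 1.598485.
Step 4: Ties present; correction factor C = 1 - 36/(11^3 - 11) = 0.972727. Corrected H = 1.598485 / 0.972727 = 1.643302.
Step 5: Under H0, H ~ chi^2(2); p-value = 0.439705.
Step 6: alpha = 0.1. fail to reject H0.

H = 1.6433, df = 2, p = 0.439705, fail to reject H0.


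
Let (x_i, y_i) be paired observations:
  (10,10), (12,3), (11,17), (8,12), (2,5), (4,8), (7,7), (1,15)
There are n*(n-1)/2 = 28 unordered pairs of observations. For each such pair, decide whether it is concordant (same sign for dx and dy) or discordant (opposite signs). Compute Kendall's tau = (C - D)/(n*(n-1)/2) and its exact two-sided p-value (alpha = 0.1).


Step 1: Enumerate the 28 unordered pairs (i,j) with i<j and classify each by sign(x_j-x_i) * sign(y_j-y_i).
  (1,2):dx=+2,dy=-7->D; (1,3):dx=+1,dy=+7->C; (1,4):dx=-2,dy=+2->D; (1,5):dx=-8,dy=-5->C
  (1,6):dx=-6,dy=-2->C; (1,7):dx=-3,dy=-3->C; (1,8):dx=-9,dy=+5->D; (2,3):dx=-1,dy=+14->D
  (2,4):dx=-4,dy=+9->D; (2,5):dx=-10,dy=+2->D; (2,6):dx=-8,dy=+5->D; (2,7):dx=-5,dy=+4->D
  (2,8):dx=-11,dy=+12->D; (3,4):dx=-3,dy=-5->C; (3,5):dx=-9,dy=-12->C; (3,6):dx=-7,dy=-9->C
  (3,7):dx=-4,dy=-10->C; (3,8):dx=-10,dy=-2->C; (4,5):dx=-6,dy=-7->C; (4,6):dx=-4,dy=-4->C
  (4,7):dx=-1,dy=-5->C; (4,8):dx=-7,dy=+3->D; (5,6):dx=+2,dy=+3->C; (5,7):dx=+5,dy=+2->C
  (5,8):dx=-1,dy=+10->D; (6,7):dx=+3,dy=-1->D; (6,8):dx=-3,dy=+7->D; (7,8):dx=-6,dy=+8->D
Step 2: C = 14, D = 14, total pairs = 28.
Step 3: tau = (C - D)/(n(n-1)/2) = (14 - 14)/28 = 0.000000.
Step 4: Exact two-sided p-value (enumerate n! = 40320 permutations of y under H0): p = 1.000000.
Step 5: alpha = 0.1. fail to reject H0.

tau_b = 0.0000 (C=14, D=14), p = 1.000000, fail to reject H0.


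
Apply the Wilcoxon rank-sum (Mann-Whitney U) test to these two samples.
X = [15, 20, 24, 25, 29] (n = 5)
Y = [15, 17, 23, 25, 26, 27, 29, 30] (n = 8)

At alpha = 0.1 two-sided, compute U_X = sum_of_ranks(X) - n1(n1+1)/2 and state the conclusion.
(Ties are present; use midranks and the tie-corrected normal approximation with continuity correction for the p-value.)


Step 1: Combine and sort all 13 observations; assign midranks.
sorted (value, group): (15,X), (15,Y), (17,Y), (20,X), (23,Y), (24,X), (25,X), (25,Y), (26,Y), (27,Y), (29,X), (29,Y), (30,Y)
ranks: 15->1.5, 15->1.5, 17->3, 20->4, 23->5, 24->6, 25->7.5, 25->7.5, 26->9, 27->10, 29->11.5, 29->11.5, 30->13
Step 2: Rank sum for X: R1 = 1.5 + 4 + 6 + 7.5 + 11.5 = 30.5.
Step 3: U_X = R1 - n1(n1+1)/2 = 30.5 - 5*6/2 = 30.5 - 15 = 15.5.
       U_Y = n1*n2 - U_X = 40 - 15.5 = 24.5.
Step 4: Ties are present, so use the tie-corrected normal approximation (with continuity correction) for the p-value.
Step 5: p-value = 0.556554; compare to alpha = 0.1. fail to reject H0.

U_X = 15.5, p = 0.556554, fail to reject H0 at alpha = 0.1.


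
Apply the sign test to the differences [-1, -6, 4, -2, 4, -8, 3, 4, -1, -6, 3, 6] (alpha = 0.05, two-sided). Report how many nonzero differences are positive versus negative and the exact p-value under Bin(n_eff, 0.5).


Step 1: Discard zero differences. Original n = 12; n_eff = number of nonzero differences = 12.
Nonzero differences (with sign): -1, -6, +4, -2, +4, -8, +3, +4, -1, -6, +3, +6
Step 2: Count signs: positive = 6, negative = 6.
Step 3: Under H0: P(positive) = 0.5, so the number of positives S ~ Bin(12, 0.5).
Step 4: Two-sided exact p-value = sum of Bin(12,0.5) probabilities at or below the observed probability = 1.000000.
Step 5: alpha = 0.05. fail to reject H0.

n_eff = 12, pos = 6, neg = 6, p = 1.000000, fail to reject H0.


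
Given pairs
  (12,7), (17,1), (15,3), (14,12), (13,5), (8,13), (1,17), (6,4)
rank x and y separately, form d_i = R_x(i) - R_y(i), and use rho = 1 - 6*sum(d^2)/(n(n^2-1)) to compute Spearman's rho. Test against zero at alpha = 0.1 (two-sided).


Step 1: Rank x and y separately (midranks; no ties here).
rank(x): 12->4, 17->8, 15->7, 14->6, 13->5, 8->3, 1->1, 6->2
rank(y): 7->5, 1->1, 3->2, 12->6, 5->4, 13->7, 17->8, 4->3
Step 2: d_i = R_x(i) - R_y(i); compute d_i^2.
  (4-5)^2=1, (8-1)^2=49, (7-2)^2=25, (6-6)^2=0, (5-4)^2=1, (3-7)^2=16, (1-8)^2=49, (2-3)^2=1
sum(d^2) = 142.
Step 3: rho = 1 - 6*142 / (8*(8^2 - 1)) = 1 - 852/504 = -0.690476.
Step 4: Under H0, t = rho * sqrt((n-2)/(1-rho^2)) = -2.3382 ~ t(6).
Step 5: Two-sided p-value from the t-distribution with 6 df = 0.057990.
Step 6: alpha = 0.1. reject H0.

rho = -0.6905, p = 0.057990, reject H0 at alpha = 0.1.


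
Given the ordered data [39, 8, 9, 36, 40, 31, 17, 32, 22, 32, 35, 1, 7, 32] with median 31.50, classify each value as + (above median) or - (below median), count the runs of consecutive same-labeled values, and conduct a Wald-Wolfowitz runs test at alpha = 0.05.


Step 1: Compute median = 31.50; label A = above, B = below.
Labels in order: ABBAABBABAABBA  (n_A = 7, n_B = 7)
Step 2: Count runs R = 9.
Step 3: Under H0 (random ordering), E[R] = 2*n_A*n_B/(n_A+n_B) + 1 = 2*7*7/14 + 1 = 8.0000.
        Var[R] = 2*n_A*n_B*(2*n_A*n_B - n_A - n_B) / ((n_A+n_B)^2 * (n_A+n_B-1)) = 8232/2548 = 3.2308.
        SD[R] = 1.7974.
Step 4: Continuity-corrected z = (R - 0.5 - E[R]) / SD[R] = (9 - 0.5 - 8.0000) / 1.7974 = 0.2782.
Step 5: Two-sided p-value via normal approximation = 2*(1 - Phi(|z|)) = 0.780879.
Step 6: alpha = 0.05. fail to reject H0.

R = 9, z = 0.2782, p = 0.780879, fail to reject H0.


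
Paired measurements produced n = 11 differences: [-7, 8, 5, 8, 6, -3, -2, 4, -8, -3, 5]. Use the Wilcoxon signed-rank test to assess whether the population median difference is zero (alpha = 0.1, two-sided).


Step 1: Drop any zero differences (none here) and take |d_i|.
|d| = [7, 8, 5, 8, 6, 3, 2, 4, 8, 3, 5]
Step 2: Midrank |d_i| (ties get averaged ranks).
ranks: |7|->8, |8|->10, |5|->5.5, |8|->10, |6|->7, |3|->2.5, |2|->1, |4|->4, |8|->10, |3|->2.5, |5|->5.5
Step 3: Attach original signs; sum ranks with positive sign and with negative sign.
W+ = 10 + 5.5 + 10 + 7 + 4 + 5.5 = 42
W- = 8 + 2.5 + 1 + 10 + 2.5 = 24
(Check: W+ + W- = 66 should equal n(n+1)/2 = 66.)
Step 4: Test statistic W = min(W+, W-) = 24.
Step 5: Ties in |d|, so use the tie-corrected normal approximation.
        E[W] = n(n+1)/4 = 11*12/4 = 33.
        Tie groups: |d|=3 (t=2), |d|=5 (t=2), |d|=8 (t=3); sum(t^3 - t) = 36.
        Var[W] = n(n+1)(2n+1)/24 - sum(t^3-t)/48 = 3036/24 - 36/48 = 125.75.
        z = (W - E[W]) / sqrt(Var[W]) = (24 - 33) / 11.2138 = -0.8026.
        Two-sided p = 2*Phi(z) = 0.422217.
Step 6: alpha = 0.1. fail to reject H0.

W+ = 42, W- = 24, W = min = 24, p = 0.422217, fail to reject H0.


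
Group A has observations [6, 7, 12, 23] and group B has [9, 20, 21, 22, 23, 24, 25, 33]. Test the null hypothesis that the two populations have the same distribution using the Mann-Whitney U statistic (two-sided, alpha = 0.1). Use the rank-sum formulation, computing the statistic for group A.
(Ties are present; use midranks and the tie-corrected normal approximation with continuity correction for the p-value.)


Step 1: Combine and sort all 12 observations; assign midranks.
sorted (value, group): (6,X), (7,X), (9,Y), (12,X), (20,Y), (21,Y), (22,Y), (23,X), (23,Y), (24,Y), (25,Y), (33,Y)
ranks: 6->1, 7->2, 9->3, 12->4, 20->5, 21->6, 22->7, 23->8.5, 23->8.5, 24->10, 25->11, 33->12
Step 2: Rank sum for X: R1 = 1 + 2 + 4 + 8.5 = 15.5.
Step 3: U_X = R1 - n1(n1+1)/2 = 15.5 - 4*5/2 = 15.5 - 10 = 5.5.
       U_Y = n1*n2 - U_X = 32 - 5.5 = 26.5.
Step 4: Ties are present, so use the tie-corrected normal approximation (with continuity correction) for the p-value.
Step 5: p-value = 0.088869; compare to alpha = 0.1. reject H0.

U_X = 5.5, p = 0.088869, reject H0 at alpha = 0.1.


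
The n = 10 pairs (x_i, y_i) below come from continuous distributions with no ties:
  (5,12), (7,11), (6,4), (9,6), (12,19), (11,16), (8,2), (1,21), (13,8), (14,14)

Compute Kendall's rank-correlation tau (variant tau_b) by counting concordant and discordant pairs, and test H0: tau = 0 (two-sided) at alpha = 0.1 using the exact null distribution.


Step 1: Enumerate the 45 unordered pairs (i,j) with i<j and classify each by sign(x_j-x_i) * sign(y_j-y_i).
  (1,2):dx=+2,dy=-1->D; (1,3):dx=+1,dy=-8->D; (1,4):dx=+4,dy=-6->D; (1,5):dx=+7,dy=+7->C
  (1,6):dx=+6,dy=+4->C; (1,7):dx=+3,dy=-10->D; (1,8):dx=-4,dy=+9->D; (1,9):dx=+8,dy=-4->D
  (1,10):dx=+9,dy=+2->C; (2,3):dx=-1,dy=-7->C; (2,4):dx=+2,dy=-5->D; (2,5):dx=+5,dy=+8->C
  (2,6):dx=+4,dy=+5->C; (2,7):dx=+1,dy=-9->D; (2,8):dx=-6,dy=+10->D; (2,9):dx=+6,dy=-3->D
  (2,10):dx=+7,dy=+3->C; (3,4):dx=+3,dy=+2->C; (3,5):dx=+6,dy=+15->C; (3,6):dx=+5,dy=+12->C
  (3,7):dx=+2,dy=-2->D; (3,8):dx=-5,dy=+17->D; (3,9):dx=+7,dy=+4->C; (3,10):dx=+8,dy=+10->C
  (4,5):dx=+3,dy=+13->C; (4,6):dx=+2,dy=+10->C; (4,7):dx=-1,dy=-4->C; (4,8):dx=-8,dy=+15->D
  (4,9):dx=+4,dy=+2->C; (4,10):dx=+5,dy=+8->C; (5,6):dx=-1,dy=-3->C; (5,7):dx=-4,dy=-17->C
  (5,8):dx=-11,dy=+2->D; (5,9):dx=+1,dy=-11->D; (5,10):dx=+2,dy=-5->D; (6,7):dx=-3,dy=-14->C
  (6,8):dx=-10,dy=+5->D; (6,9):dx=+2,dy=-8->D; (6,10):dx=+3,dy=-2->D; (7,8):dx=-7,dy=+19->D
  (7,9):dx=+5,dy=+6->C; (7,10):dx=+6,dy=+12->C; (8,9):dx=+12,dy=-13->D; (8,10):dx=+13,dy=-7->D
  (9,10):dx=+1,dy=+6->C
Step 2: C = 23, D = 22, total pairs = 45.
Step 3: tau = (C - D)/(n(n-1)/2) = (23 - 22)/45 = 0.022222.
Step 4: Exact two-sided p-value (enumerate n! = 3628800 permutations of y under H0): p = 1.000000.
Step 5: alpha = 0.1. fail to reject H0.

tau_b = 0.0222 (C=23, D=22), p = 1.000000, fail to reject H0.


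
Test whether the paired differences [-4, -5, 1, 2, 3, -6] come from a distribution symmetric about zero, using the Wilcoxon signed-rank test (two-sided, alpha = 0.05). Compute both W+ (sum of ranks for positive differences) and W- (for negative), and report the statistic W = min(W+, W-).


Step 1: Drop any zero differences (none here) and take |d_i|.
|d| = [4, 5, 1, 2, 3, 6]
Step 2: Midrank |d_i| (ties get averaged ranks).
ranks: |4|->4, |5|->5, |1|->1, |2|->2, |3|->3, |6|->6
Step 3: Attach original signs; sum ranks with positive sign and with negative sign.
W+ = 1 + 2 + 3 = 6
W- = 4 + 5 + 6 = 15
(Check: W+ + W- = 21 should equal n(n+1)/2 = 21.)
Step 4: Test statistic W = min(W+, W-) = 6.
Step 5: No ties, so the exact null distribution over the 2^6 = 64 sign assignments gives the two-sided p-value = 0.437500.
Step 6: alpha = 0.05. fail to reject H0.

W+ = 6, W- = 15, W = min = 6, p = 0.437500, fail to reject H0.


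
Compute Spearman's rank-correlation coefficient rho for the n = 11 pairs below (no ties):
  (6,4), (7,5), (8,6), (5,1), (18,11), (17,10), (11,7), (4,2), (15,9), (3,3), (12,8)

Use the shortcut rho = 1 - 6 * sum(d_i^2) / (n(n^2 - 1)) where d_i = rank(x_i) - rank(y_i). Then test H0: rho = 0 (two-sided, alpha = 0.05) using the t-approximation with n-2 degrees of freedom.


Step 1: Rank x and y separately (midranks; no ties here).
rank(x): 6->4, 7->5, 8->6, 5->3, 18->11, 17->10, 11->7, 4->2, 15->9, 3->1, 12->8
rank(y): 4->4, 5->5, 6->6, 1->1, 11->11, 10->10, 7->7, 2->2, 9->9, 3->3, 8->8
Step 2: d_i = R_x(i) - R_y(i); compute d_i^2.
  (4-4)^2=0, (5-5)^2=0, (6-6)^2=0, (3-1)^2=4, (11-11)^2=0, (10-10)^2=0, (7-7)^2=0, (2-2)^2=0, (9-9)^2=0, (1-3)^2=4, (8-8)^2=0
sum(d^2) = 8.
Step 3: rho = 1 - 6*8 / (11*(11^2 - 1)) = 1 - 48/1320 = 0.963636.
Step 4: Under H0, t = rho * sqrt((n-2)/(1-rho^2)) = 10.8186 ~ t(9).
Step 5: Two-sided p-value from the t-distribution with 9 df = 0.000002.
Step 6: alpha = 0.05. reject H0.

rho = 0.9636, p = 0.000002, reject H0 at alpha = 0.05.


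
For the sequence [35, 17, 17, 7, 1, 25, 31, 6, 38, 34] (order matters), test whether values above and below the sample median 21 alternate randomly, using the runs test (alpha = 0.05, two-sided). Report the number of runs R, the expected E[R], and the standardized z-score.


Step 1: Compute median = 21; label A = above, B = below.
Labels in order: ABBBBAABAA  (n_A = 5, n_B = 5)
Step 2: Count runs R = 5.
Step 3: Under H0 (random ordering), E[R] = 2*n_A*n_B/(n_A+n_B) + 1 = 2*5*5/10 + 1 = 6.0000.
        Var[R] = 2*n_A*n_B*(2*n_A*n_B - n_A - n_B) / ((n_A+n_B)^2 * (n_A+n_B-1)) = 2000/900 = 2.2222.
        SD[R] = 1.4907.
Step 4: Continuity-corrected z = (R + 0.5 - E[R]) / SD[R] = (5 + 0.5 - 6.0000) / 1.4907 = -0.3354.
Step 5: Two-sided p-value via normal approximation = 2*(1 - Phi(|z|)) = 0.737316.
Step 6: alpha = 0.05. fail to reject H0.

R = 5, z = -0.3354, p = 0.737316, fail to reject H0.


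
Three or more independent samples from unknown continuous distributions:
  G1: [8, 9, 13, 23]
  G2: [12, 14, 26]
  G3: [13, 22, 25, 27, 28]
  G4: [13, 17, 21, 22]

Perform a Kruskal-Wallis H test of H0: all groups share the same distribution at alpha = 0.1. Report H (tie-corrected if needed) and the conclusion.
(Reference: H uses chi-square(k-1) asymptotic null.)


Step 1: Combine all N = 16 observations and assign midranks.
sorted (value, group, rank): (8,G1,1), (9,G1,2), (12,G2,3), (13,G1,5), (13,G3,5), (13,G4,5), (14,G2,7), (17,G4,8), (21,G4,9), (22,G3,10.5), (22,G4,10.5), (23,G1,12), (25,G3,13), (26,G2,14), (27,G3,15), (28,G3,16)
Step 2: Sum ranks within each group.
R_1 = 20 (n_1 = 4)
R_2 = 24 (n_2 = 3)
R_3 = 59.5 (n_3 = 5)
R_4 = 32.5 (n_4 = 4)
Step 3: H = 12/(N(N+1)) * sum(R_i^2/n_i) - 3(N+1)
     = 12/(16*17) * (20^2/4 + 24^2/3 + 59.5^2/5 + 32.5^2/4) - 3*17
     = 0.044118 * 1264.11 - 51
     = 4.769669.
Step 4: Ties present; correction factor C = 1 - 30/(16^3 - 16) = 0.992647. Corrected H = 4.769669 / 0.992647 = 4.805000.
Step 5: Under H0, H ~ chi^2(3); p-value = 0.186646.
Step 6: alpha = 0.1. fail to reject H0.

H = 4.8050, df = 3, p = 0.186646, fail to reject H0.


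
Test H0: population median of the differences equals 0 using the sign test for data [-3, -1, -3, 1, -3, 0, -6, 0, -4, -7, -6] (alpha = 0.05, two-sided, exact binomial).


Step 1: Discard zero differences. Original n = 11; n_eff = number of nonzero differences = 9.
Nonzero differences (with sign): -3, -1, -3, +1, -3, -6, -4, -7, -6
Step 2: Count signs: positive = 1, negative = 8.
Step 3: Under H0: P(positive) = 0.5, so the number of positives S ~ Bin(9, 0.5).
Step 4: Two-sided exact p-value = sum of Bin(9,0.5) probabilities at or below the observed probability = 0.039062.
Step 5: alpha = 0.05. reject H0.

n_eff = 9, pos = 1, neg = 8, p = 0.039062, reject H0.


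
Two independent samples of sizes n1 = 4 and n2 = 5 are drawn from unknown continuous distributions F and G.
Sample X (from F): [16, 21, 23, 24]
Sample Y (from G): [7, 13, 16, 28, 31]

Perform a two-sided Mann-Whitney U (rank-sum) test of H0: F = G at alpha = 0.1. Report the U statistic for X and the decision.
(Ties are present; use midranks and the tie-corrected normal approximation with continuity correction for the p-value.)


Step 1: Combine and sort all 9 observations; assign midranks.
sorted (value, group): (7,Y), (13,Y), (16,X), (16,Y), (21,X), (23,X), (24,X), (28,Y), (31,Y)
ranks: 7->1, 13->2, 16->3.5, 16->3.5, 21->5, 23->6, 24->7, 28->8, 31->9
Step 2: Rank sum for X: R1 = 3.5 + 5 + 6 + 7 = 21.5.
Step 3: U_X = R1 - n1(n1+1)/2 = 21.5 - 4*5/2 = 21.5 - 10 = 11.5.
       U_Y = n1*n2 - U_X = 20 - 11.5 = 8.5.
Step 4: Ties are present, so use the tie-corrected normal approximation (with continuity correction) for the p-value.
Step 5: p-value = 0.805701; compare to alpha = 0.1. fail to reject H0.

U_X = 11.5, p = 0.805701, fail to reject H0 at alpha = 0.1.


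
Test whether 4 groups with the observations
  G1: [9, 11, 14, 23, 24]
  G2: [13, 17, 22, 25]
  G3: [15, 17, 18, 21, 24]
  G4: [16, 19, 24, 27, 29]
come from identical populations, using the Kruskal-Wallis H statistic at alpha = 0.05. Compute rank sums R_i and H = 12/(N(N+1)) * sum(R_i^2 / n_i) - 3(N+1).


Step 1: Combine all N = 19 observations and assign midranks.
sorted (value, group, rank): (9,G1,1), (11,G1,2), (13,G2,3), (14,G1,4), (15,G3,5), (16,G4,6), (17,G2,7.5), (17,G3,7.5), (18,G3,9), (19,G4,10), (21,G3,11), (22,G2,12), (23,G1,13), (24,G1,15), (24,G3,15), (24,G4,15), (25,G2,17), (27,G4,18), (29,G4,19)
Step 2: Sum ranks within each group.
R_1 = 35 (n_1 = 5)
R_2 = 39.5 (n_2 = 4)
R_3 = 47.5 (n_3 = 5)
R_4 = 68 (n_4 = 5)
Step 3: H = 12/(N(N+1)) * sum(R_i^2/n_i) - 3(N+1)
     = 12/(19*20) * (35^2/5 + 39.5^2/4 + 47.5^2/5 + 68^2/5) - 3*20
     = 0.031579 * 2011.11 - 60
     = 3.508816.
Step 4: Ties present; correction factor C = 1 - 30/(19^3 - 19) = 0.995614. Corrected H = 3.508816 / 0.995614 = 3.524273.
Step 5: Under H0, H ~ chi^2(3); p-value = 0.317628.
Step 6: alpha = 0.05. fail to reject H0.

H = 3.5243, df = 3, p = 0.317628, fail to reject H0.


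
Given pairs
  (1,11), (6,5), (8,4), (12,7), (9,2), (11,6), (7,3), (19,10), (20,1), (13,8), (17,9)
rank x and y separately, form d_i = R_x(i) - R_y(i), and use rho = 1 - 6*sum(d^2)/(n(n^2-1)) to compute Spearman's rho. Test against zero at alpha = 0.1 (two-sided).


Step 1: Rank x and y separately (midranks; no ties here).
rank(x): 1->1, 6->2, 8->4, 12->7, 9->5, 11->6, 7->3, 19->10, 20->11, 13->8, 17->9
rank(y): 11->11, 5->5, 4->4, 7->7, 2->2, 6->6, 3->3, 10->10, 1->1, 8->8, 9->9
Step 2: d_i = R_x(i) - R_y(i); compute d_i^2.
  (1-11)^2=100, (2-5)^2=9, (4-4)^2=0, (7-7)^2=0, (5-2)^2=9, (6-6)^2=0, (3-3)^2=0, (10-10)^2=0, (11-1)^2=100, (8-8)^2=0, (9-9)^2=0
sum(d^2) = 218.
Step 3: rho = 1 - 6*218 / (11*(11^2 - 1)) = 1 - 1308/1320 = 0.009091.
Step 4: Under H0, t = rho * sqrt((n-2)/(1-rho^2)) = 0.0273 ~ t(9).
Step 5: Two-sided p-value from the t-distribution with 9 df = 0.978837.
Step 6: alpha = 0.1. fail to reject H0.

rho = 0.0091, p = 0.978837, fail to reject H0 at alpha = 0.1.


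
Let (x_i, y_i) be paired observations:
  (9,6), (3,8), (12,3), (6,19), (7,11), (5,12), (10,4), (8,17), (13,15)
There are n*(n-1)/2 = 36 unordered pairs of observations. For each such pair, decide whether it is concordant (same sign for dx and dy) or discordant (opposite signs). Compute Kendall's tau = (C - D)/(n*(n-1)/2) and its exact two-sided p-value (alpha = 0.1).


Step 1: Enumerate the 36 unordered pairs (i,j) with i<j and classify each by sign(x_j-x_i) * sign(y_j-y_i).
  (1,2):dx=-6,dy=+2->D; (1,3):dx=+3,dy=-3->D; (1,4):dx=-3,dy=+13->D; (1,5):dx=-2,dy=+5->D
  (1,6):dx=-4,dy=+6->D; (1,7):dx=+1,dy=-2->D; (1,8):dx=-1,dy=+11->D; (1,9):dx=+4,dy=+9->C
  (2,3):dx=+9,dy=-5->D; (2,4):dx=+3,dy=+11->C; (2,5):dx=+4,dy=+3->C; (2,6):dx=+2,dy=+4->C
  (2,7):dx=+7,dy=-4->D; (2,8):dx=+5,dy=+9->C; (2,9):dx=+10,dy=+7->C; (3,4):dx=-6,dy=+16->D
  (3,5):dx=-5,dy=+8->D; (3,6):dx=-7,dy=+9->D; (3,7):dx=-2,dy=+1->D; (3,8):dx=-4,dy=+14->D
  (3,9):dx=+1,dy=+12->C; (4,5):dx=+1,dy=-8->D; (4,6):dx=-1,dy=-7->C; (4,7):dx=+4,dy=-15->D
  (4,8):dx=+2,dy=-2->D; (4,9):dx=+7,dy=-4->D; (5,6):dx=-2,dy=+1->D; (5,7):dx=+3,dy=-7->D
  (5,8):dx=+1,dy=+6->C; (5,9):dx=+6,dy=+4->C; (6,7):dx=+5,dy=-8->D; (6,8):dx=+3,dy=+5->C
  (6,9):dx=+8,dy=+3->C; (7,8):dx=-2,dy=+13->D; (7,9):dx=+3,dy=+11->C; (8,9):dx=+5,dy=-2->D
Step 2: C = 13, D = 23, total pairs = 36.
Step 3: tau = (C - D)/(n(n-1)/2) = (13 - 23)/36 = -0.277778.
Step 4: Exact two-sided p-value (enumerate n! = 362880 permutations of y under H0): p = 0.358488.
Step 5: alpha = 0.1. fail to reject H0.

tau_b = -0.2778 (C=13, D=23), p = 0.358488, fail to reject H0.


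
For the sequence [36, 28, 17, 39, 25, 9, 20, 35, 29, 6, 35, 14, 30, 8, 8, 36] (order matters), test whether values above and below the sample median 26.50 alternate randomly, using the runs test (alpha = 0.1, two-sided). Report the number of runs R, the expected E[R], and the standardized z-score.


Step 1: Compute median = 26.50; label A = above, B = below.
Labels in order: AABABBBAABABABBA  (n_A = 8, n_B = 8)
Step 2: Count runs R = 11.
Step 3: Under H0 (random ordering), E[R] = 2*n_A*n_B/(n_A+n_B) + 1 = 2*8*8/16 + 1 = 9.0000.
        Var[R] = 2*n_A*n_B*(2*n_A*n_B - n_A - n_B) / ((n_A+n_B)^2 * (n_A+n_B-1)) = 14336/3840 = 3.7333.
        SD[R] = 1.9322.
Step 4: Continuity-corrected z = (R - 0.5 - E[R]) / SD[R] = (11 - 0.5 - 9.0000) / 1.9322 = 0.7763.
Step 5: Two-sided p-value via normal approximation = 2*(1 - Phi(|z|)) = 0.437558.
Step 6: alpha = 0.1. fail to reject H0.

R = 11, z = 0.7763, p = 0.437558, fail to reject H0.


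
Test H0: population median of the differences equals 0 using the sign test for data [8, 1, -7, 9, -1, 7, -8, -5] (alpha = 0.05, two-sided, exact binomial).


Step 1: Discard zero differences. Original n = 8; n_eff = number of nonzero differences = 8.
Nonzero differences (with sign): +8, +1, -7, +9, -1, +7, -8, -5
Step 2: Count signs: positive = 4, negative = 4.
Step 3: Under H0: P(positive) = 0.5, so the number of positives S ~ Bin(8, 0.5).
Step 4: Two-sided exact p-value = sum of Bin(8,0.5) probabilities at or below the observed probability = 1.000000.
Step 5: alpha = 0.05. fail to reject H0.

n_eff = 8, pos = 4, neg = 4, p = 1.000000, fail to reject H0.


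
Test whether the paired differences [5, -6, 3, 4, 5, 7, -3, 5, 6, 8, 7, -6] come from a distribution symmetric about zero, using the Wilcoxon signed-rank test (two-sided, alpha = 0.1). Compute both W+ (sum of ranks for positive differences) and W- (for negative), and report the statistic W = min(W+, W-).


Step 1: Drop any zero differences (none here) and take |d_i|.
|d| = [5, 6, 3, 4, 5, 7, 3, 5, 6, 8, 7, 6]
Step 2: Midrank |d_i| (ties get averaged ranks).
ranks: |5|->5, |6|->8, |3|->1.5, |4|->3, |5|->5, |7|->10.5, |3|->1.5, |5|->5, |6|->8, |8|->12, |7|->10.5, |6|->8
Step 3: Attach original signs; sum ranks with positive sign and with negative sign.
W+ = 5 + 1.5 + 3 + 5 + 10.5 + 5 + 8 + 12 + 10.5 = 60.5
W- = 8 + 1.5 + 8 = 17.5
(Check: W+ + W- = 78 should equal n(n+1)/2 = 78.)
Step 4: Test statistic W = min(W+, W-) = 17.5.
Step 5: Ties in |d|, so use the tie-corrected normal approximation.
        E[W] = n(n+1)/4 = 12*13/4 = 39.
        Tie groups: |d|=3 (t=2), |d|=5 (t=3), |d|=6 (t=3), |d|=7 (t=2); sum(t^3 - t) = 60.
        Var[W] = n(n+1)(2n+1)/24 - sum(t^3-t)/48 = 3900/24 - 60/48 = 161.25.
        z = (W - E[W]) / sqrt(Var[W]) = (17.5 - 39) / 12.6984 = -1.6931.
        Two-sided p = 2*Phi(z) = 0.090432.
Step 6: alpha = 0.1. reject H0.

W+ = 60.5, W- = 17.5, W = min = 17.5, p = 0.090432, reject H0.


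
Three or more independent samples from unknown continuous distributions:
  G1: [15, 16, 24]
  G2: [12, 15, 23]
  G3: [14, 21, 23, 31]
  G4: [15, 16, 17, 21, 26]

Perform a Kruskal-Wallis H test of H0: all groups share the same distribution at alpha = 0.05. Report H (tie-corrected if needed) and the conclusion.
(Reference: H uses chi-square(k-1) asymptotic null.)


Step 1: Combine all N = 15 observations and assign midranks.
sorted (value, group, rank): (12,G2,1), (14,G3,2), (15,G1,4), (15,G2,4), (15,G4,4), (16,G1,6.5), (16,G4,6.5), (17,G4,8), (21,G3,9.5), (21,G4,9.5), (23,G2,11.5), (23,G3,11.5), (24,G1,13), (26,G4,14), (31,G3,15)
Step 2: Sum ranks within each group.
R_1 = 23.5 (n_1 = 3)
R_2 = 16.5 (n_2 = 3)
R_3 = 38 (n_3 = 4)
R_4 = 42 (n_4 = 5)
Step 3: H = 12/(N(N+1)) * sum(R_i^2/n_i) - 3(N+1)
     = 12/(15*16) * (23.5^2/3 + 16.5^2/3 + 38^2/4 + 42^2/5) - 3*16
     = 0.050000 * 988.633 - 48
     = 1.431667.
Step 4: Ties present; correction factor C = 1 - 42/(15^3 - 15) = 0.987500. Corrected H = 1.431667 / 0.987500 = 1.449789.
Step 5: Under H0, H ~ chi^2(3); p-value = 0.693907.
Step 6: alpha = 0.05. fail to reject H0.

H = 1.4498, df = 3, p = 0.693907, fail to reject H0.


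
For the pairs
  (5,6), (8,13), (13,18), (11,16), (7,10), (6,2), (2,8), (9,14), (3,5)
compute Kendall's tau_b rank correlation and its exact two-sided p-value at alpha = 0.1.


Step 1: Enumerate the 36 unordered pairs (i,j) with i<j and classify each by sign(x_j-x_i) * sign(y_j-y_i).
  (1,2):dx=+3,dy=+7->C; (1,3):dx=+8,dy=+12->C; (1,4):dx=+6,dy=+10->C; (1,5):dx=+2,dy=+4->C
  (1,6):dx=+1,dy=-4->D; (1,7):dx=-3,dy=+2->D; (1,8):dx=+4,dy=+8->C; (1,9):dx=-2,dy=-1->C
  (2,3):dx=+5,dy=+5->C; (2,4):dx=+3,dy=+3->C; (2,5):dx=-1,dy=-3->C; (2,6):dx=-2,dy=-11->C
  (2,7):dx=-6,dy=-5->C; (2,8):dx=+1,dy=+1->C; (2,9):dx=-5,dy=-8->C; (3,4):dx=-2,dy=-2->C
  (3,5):dx=-6,dy=-8->C; (3,6):dx=-7,dy=-16->C; (3,7):dx=-11,dy=-10->C; (3,8):dx=-4,dy=-4->C
  (3,9):dx=-10,dy=-13->C; (4,5):dx=-4,dy=-6->C; (4,6):dx=-5,dy=-14->C; (4,7):dx=-9,dy=-8->C
  (4,8):dx=-2,dy=-2->C; (4,9):dx=-8,dy=-11->C; (5,6):dx=-1,dy=-8->C; (5,7):dx=-5,dy=-2->C
  (5,8):dx=+2,dy=+4->C; (5,9):dx=-4,dy=-5->C; (6,7):dx=-4,dy=+6->D; (6,8):dx=+3,dy=+12->C
  (6,9):dx=-3,dy=+3->D; (7,8):dx=+7,dy=+6->C; (7,9):dx=+1,dy=-3->D; (8,9):dx=-6,dy=-9->C
Step 2: C = 31, D = 5, total pairs = 36.
Step 3: tau = (C - D)/(n(n-1)/2) = (31 - 5)/36 = 0.722222.
Step 4: Exact two-sided p-value (enumerate n! = 362880 permutations of y under H0): p = 0.005886.
Step 5: alpha = 0.1. reject H0.

tau_b = 0.7222 (C=31, D=5), p = 0.005886, reject H0.


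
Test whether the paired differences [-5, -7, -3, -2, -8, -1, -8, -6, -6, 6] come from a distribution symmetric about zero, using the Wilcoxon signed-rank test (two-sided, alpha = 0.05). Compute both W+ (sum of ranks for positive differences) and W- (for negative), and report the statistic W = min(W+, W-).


Step 1: Drop any zero differences (none here) and take |d_i|.
|d| = [5, 7, 3, 2, 8, 1, 8, 6, 6, 6]
Step 2: Midrank |d_i| (ties get averaged ranks).
ranks: |5|->4, |7|->8, |3|->3, |2|->2, |8|->9.5, |1|->1, |8|->9.5, |6|->6, |6|->6, |6|->6
Step 3: Attach original signs; sum ranks with positive sign and with negative sign.
W+ = 6 = 6
W- = 4 + 8 + 3 + 2 + 9.5 + 1 + 9.5 + 6 + 6 = 49
(Check: W+ + W- = 55 should equal n(n+1)/2 = 55.)
Step 4: Test statistic W = min(W+, W-) = 6.
Step 5: Ties in |d|, so use the tie-corrected normal approximation.
        E[W] = n(n+1)/4 = 10*11/4 = 27.5.
        Tie groups: |d|=6 (t=3), |d|=8 (t=2); sum(t^3 - t) = 30.
        Var[W] = n(n+1)(2n+1)/24 - sum(t^3-t)/48 = 2310/24 - 30/48 = 95.625.
        z = (W - E[W]) / sqrt(Var[W]) = (6 - 27.5) / 9.7788 = -2.1986.
        Two-sided p = 2*Phi(z) = 0.027904.
Step 6: alpha = 0.05. reject H0.

W+ = 6, W- = 49, W = min = 6, p = 0.027904, reject H0.


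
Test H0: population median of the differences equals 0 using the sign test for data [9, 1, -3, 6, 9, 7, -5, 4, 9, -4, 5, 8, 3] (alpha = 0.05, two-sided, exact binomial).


Step 1: Discard zero differences. Original n = 13; n_eff = number of nonzero differences = 13.
Nonzero differences (with sign): +9, +1, -3, +6, +9, +7, -5, +4, +9, -4, +5, +8, +3
Step 2: Count signs: positive = 10, negative = 3.
Step 3: Under H0: P(positive) = 0.5, so the number of positives S ~ Bin(13, 0.5).
Step 4: Two-sided exact p-value = sum of Bin(13,0.5) probabilities at or below the observed probability = 0.092285.
Step 5: alpha = 0.05. fail to reject H0.

n_eff = 13, pos = 10, neg = 3, p = 0.092285, fail to reject H0.


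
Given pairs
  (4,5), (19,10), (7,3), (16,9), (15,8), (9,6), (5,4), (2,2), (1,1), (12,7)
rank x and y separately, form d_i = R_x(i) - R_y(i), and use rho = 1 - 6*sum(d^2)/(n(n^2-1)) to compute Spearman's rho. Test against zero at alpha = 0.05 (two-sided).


Step 1: Rank x and y separately (midranks; no ties here).
rank(x): 4->3, 19->10, 7->5, 16->9, 15->8, 9->6, 5->4, 2->2, 1->1, 12->7
rank(y): 5->5, 10->10, 3->3, 9->9, 8->8, 6->6, 4->4, 2->2, 1->1, 7->7
Step 2: d_i = R_x(i) - R_y(i); compute d_i^2.
  (3-5)^2=4, (10-10)^2=0, (5-3)^2=4, (9-9)^2=0, (8-8)^2=0, (6-6)^2=0, (4-4)^2=0, (2-2)^2=0, (1-1)^2=0, (7-7)^2=0
sum(d^2) = 8.
Step 3: rho = 1 - 6*8 / (10*(10^2 - 1)) = 1 - 48/990 = 0.951515.
Step 4: Under H0, t = rho * sqrt((n-2)/(1-rho^2)) = 8.7493 ~ t(8).
Step 5: Two-sided p-value from the t-distribution with 8 df = 0.000023.
Step 6: alpha = 0.05. reject H0.

rho = 0.9515, p = 0.000023, reject H0 at alpha = 0.05.


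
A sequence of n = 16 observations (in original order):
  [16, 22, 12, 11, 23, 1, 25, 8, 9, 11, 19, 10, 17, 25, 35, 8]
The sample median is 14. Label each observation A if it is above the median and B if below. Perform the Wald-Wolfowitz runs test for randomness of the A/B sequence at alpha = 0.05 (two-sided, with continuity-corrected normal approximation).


Step 1: Compute median = 14; label A = above, B = below.
Labels in order: AABBABABBBABAAAB  (n_A = 8, n_B = 8)
Step 2: Count runs R = 10.
Step 3: Under H0 (random ordering), E[R] = 2*n_A*n_B/(n_A+n_B) + 1 = 2*8*8/16 + 1 = 9.0000.
        Var[R] = 2*n_A*n_B*(2*n_A*n_B - n_A - n_B) / ((n_A+n_B)^2 * (n_A+n_B-1)) = 14336/3840 = 3.7333.
        SD[R] = 1.9322.
Step 4: Continuity-corrected z = (R - 0.5 - E[R]) / SD[R] = (10 - 0.5 - 9.0000) / 1.9322 = 0.2588.
Step 5: Two-sided p-value via normal approximation = 2*(1 - Phi(|z|)) = 0.795809.
Step 6: alpha = 0.05. fail to reject H0.

R = 10, z = 0.2588, p = 0.795809, fail to reject H0.


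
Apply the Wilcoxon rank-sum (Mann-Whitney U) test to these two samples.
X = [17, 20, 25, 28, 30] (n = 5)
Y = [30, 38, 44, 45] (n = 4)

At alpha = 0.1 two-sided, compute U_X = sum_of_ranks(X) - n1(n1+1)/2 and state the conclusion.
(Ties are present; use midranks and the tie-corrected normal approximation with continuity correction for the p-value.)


Step 1: Combine and sort all 9 observations; assign midranks.
sorted (value, group): (17,X), (20,X), (25,X), (28,X), (30,X), (30,Y), (38,Y), (44,Y), (45,Y)
ranks: 17->1, 20->2, 25->3, 28->4, 30->5.5, 30->5.5, 38->7, 44->8, 45->9
Step 2: Rank sum for X: R1 = 1 + 2 + 3 + 4 + 5.5 = 15.5.
Step 3: U_X = R1 - n1(n1+1)/2 = 15.5 - 5*6/2 = 15.5 - 15 = 0.5.
       U_Y = n1*n2 - U_X = 20 - 0.5 = 19.5.
Step 4: Ties are present, so use the tie-corrected normal approximation (with continuity correction) for the p-value.
Step 5: p-value = 0.026844; compare to alpha = 0.1. reject H0.

U_X = 0.5, p = 0.026844, reject H0 at alpha = 0.1.


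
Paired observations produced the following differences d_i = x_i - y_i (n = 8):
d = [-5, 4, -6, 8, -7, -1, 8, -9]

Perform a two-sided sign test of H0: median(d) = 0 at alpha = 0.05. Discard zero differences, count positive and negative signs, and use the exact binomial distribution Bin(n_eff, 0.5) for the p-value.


Step 1: Discard zero differences. Original n = 8; n_eff = number of nonzero differences = 8.
Nonzero differences (with sign): -5, +4, -6, +8, -7, -1, +8, -9
Step 2: Count signs: positive = 3, negative = 5.
Step 3: Under H0: P(positive) = 0.5, so the number of positives S ~ Bin(8, 0.5).
Step 4: Two-sided exact p-value = sum of Bin(8,0.5) probabilities at or below the observed probability = 0.726562.
Step 5: alpha = 0.05. fail to reject H0.

n_eff = 8, pos = 3, neg = 5, p = 0.726562, fail to reject H0.


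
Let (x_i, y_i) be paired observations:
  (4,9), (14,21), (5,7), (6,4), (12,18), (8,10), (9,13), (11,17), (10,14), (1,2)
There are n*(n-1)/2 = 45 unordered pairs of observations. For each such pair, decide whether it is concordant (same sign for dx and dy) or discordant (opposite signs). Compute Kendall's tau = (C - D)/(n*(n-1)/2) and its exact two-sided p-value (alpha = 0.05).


Step 1: Enumerate the 45 unordered pairs (i,j) with i<j and classify each by sign(x_j-x_i) * sign(y_j-y_i).
  (1,2):dx=+10,dy=+12->C; (1,3):dx=+1,dy=-2->D; (1,4):dx=+2,dy=-5->D; (1,5):dx=+8,dy=+9->C
  (1,6):dx=+4,dy=+1->C; (1,7):dx=+5,dy=+4->C; (1,8):dx=+7,dy=+8->C; (1,9):dx=+6,dy=+5->C
  (1,10):dx=-3,dy=-7->C; (2,3):dx=-9,dy=-14->C; (2,4):dx=-8,dy=-17->C; (2,5):dx=-2,dy=-3->C
  (2,6):dx=-6,dy=-11->C; (2,7):dx=-5,dy=-8->C; (2,8):dx=-3,dy=-4->C; (2,9):dx=-4,dy=-7->C
  (2,10):dx=-13,dy=-19->C; (3,4):dx=+1,dy=-3->D; (3,5):dx=+7,dy=+11->C; (3,6):dx=+3,dy=+3->C
  (3,7):dx=+4,dy=+6->C; (3,8):dx=+6,dy=+10->C; (3,9):dx=+5,dy=+7->C; (3,10):dx=-4,dy=-5->C
  (4,5):dx=+6,dy=+14->C; (4,6):dx=+2,dy=+6->C; (4,7):dx=+3,dy=+9->C; (4,8):dx=+5,dy=+13->C
  (4,9):dx=+4,dy=+10->C; (4,10):dx=-5,dy=-2->C; (5,6):dx=-4,dy=-8->C; (5,7):dx=-3,dy=-5->C
  (5,8):dx=-1,dy=-1->C; (5,9):dx=-2,dy=-4->C; (5,10):dx=-11,dy=-16->C; (6,7):dx=+1,dy=+3->C
  (6,8):dx=+3,dy=+7->C; (6,9):dx=+2,dy=+4->C; (6,10):dx=-7,dy=-8->C; (7,8):dx=+2,dy=+4->C
  (7,9):dx=+1,dy=+1->C; (7,10):dx=-8,dy=-11->C; (8,9):dx=-1,dy=-3->C; (8,10):dx=-10,dy=-15->C
  (9,10):dx=-9,dy=-12->C
Step 2: C = 42, D = 3, total pairs = 45.
Step 3: tau = (C - D)/(n(n-1)/2) = (42 - 3)/45 = 0.866667.
Step 4: Exact two-sided p-value (enumerate n! = 3628800 permutations of y under H0): p = 0.000115.
Step 5: alpha = 0.05. reject H0.

tau_b = 0.8667 (C=42, D=3), p = 0.000115, reject H0.
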